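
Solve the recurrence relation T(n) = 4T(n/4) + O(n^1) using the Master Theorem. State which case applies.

Master Theorem for T(n) = 4T(n/4) + O(n^1):

a = 4, b = 4, c = 1
log_b(a) = log_4(4) = 1.0000

Case 2: c = 1 = log_4(4) = 1.0000
T(n) = O(n^1 log n) = O(n log n)

For T(n) = 4T(n/4) + O(n^1): log_4(4) = 1.0000. This is Case 2 of the Master Theorem (c = log_b(a), equal work at all levels), giving O(n log n).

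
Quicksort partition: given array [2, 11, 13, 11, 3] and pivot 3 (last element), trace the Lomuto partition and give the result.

Lomuto partition with pivot = 3:

Initial array: [2, 11, 13, 11, 3]

arr[0]=2 <= 3: swap with position 0, array becomes [2, 11, 13, 11, 3]
arr[1]=11 > 3: no swap
arr[2]=13 > 3: no swap
arr[3]=11 > 3: no swap

Place pivot at position 1: [2, 3, 13, 11, 11]
Pivot position: 1

After partitioning with pivot 3, the array becomes [2, 3, 13, 11, 11]. The pivot is placed at index 1. All elements to the left of the pivot are <= 3, and all elements to the right are > 3.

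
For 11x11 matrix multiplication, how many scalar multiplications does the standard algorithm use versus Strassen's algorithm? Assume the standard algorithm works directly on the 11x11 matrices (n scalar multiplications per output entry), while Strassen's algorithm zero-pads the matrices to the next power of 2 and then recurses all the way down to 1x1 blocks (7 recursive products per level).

Matrix multiplication for 11x11 matrices:

Strassen's algorithm requires power-of-2 dimensions. Pad 11x11 to 16x16 (next power of 2).

Standard algorithm: 11^3 = 1331 multiplications
Strassen's algorithm: 7^(log2(16)) = 7^4 = 2401 multiplications
Difference: 1331 - 2401 = -1070 (Strassen uses MORE here due to padding overhead — for small or just-over-power-of-2 n, padding can outweigh the per-level savings)

Standard: 1331 multiplications (11^3). Strassen: 2401 multiplications (7^4, after padding to 16x16). Strassen reduces 8 recursive multiplications to 7 at each level.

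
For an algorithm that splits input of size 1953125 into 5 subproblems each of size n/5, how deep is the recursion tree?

For divide and conquer with division factor 5:

Problem sizes at each level:
Level 0: 1953125
Level 1: 390625
Level 2: 78125
Level 3: 15625
Level 4: 3125
Level 5: 625
Level 6: 125
Level 7: 25
Level 8: 5
Level 9: 1

The root is level 0 and the size-1 base case is level 9 (the tree spans levels 0 through 9, i.e. 10 levels counting the root), so the depth is the number of divisions: log_5(1953125) = 9

The recursion tree depth is log_5(1953125) = 9. At each level, the problem size is divided by 5, so it takes 9 divisions to reduce to a base case of size 1. The algorithm makes 5 recursive calls at each level.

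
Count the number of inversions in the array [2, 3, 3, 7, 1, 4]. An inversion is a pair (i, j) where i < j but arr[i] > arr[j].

Finding inversions in [2, 3, 3, 7, 1, 4]:

(0, 4): arr[0]=2 > arr[4]=1
(1, 4): arr[1]=3 > arr[4]=1
(2, 4): arr[2]=3 > arr[4]=1
(3, 4): arr[3]=7 > arr[4]=1
(3, 5): arr[3]=7 > arr[5]=4

Total inversions: 5

The array has 5 inversion(s): (0,4), (1,4), (2,4), (3,4), (3,5). Each pair (i,j) satisfies i < j and arr[i] > arr[j].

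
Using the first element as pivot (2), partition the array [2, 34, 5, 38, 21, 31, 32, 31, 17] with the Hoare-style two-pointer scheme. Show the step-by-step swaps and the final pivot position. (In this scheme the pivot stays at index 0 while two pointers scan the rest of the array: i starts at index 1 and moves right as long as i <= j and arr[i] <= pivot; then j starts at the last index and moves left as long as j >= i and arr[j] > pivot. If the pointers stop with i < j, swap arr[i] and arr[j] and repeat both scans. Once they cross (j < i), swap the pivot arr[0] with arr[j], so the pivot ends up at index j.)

Hoare-style two-pointer partition with pivot = 2:

Initial array: [2, 34, 5, 38, 21, 31, 32, 31, 17]

Pointers start at i = 1, j = 8.
i ends at 1, j ends at 0: the pointers have crossed (j < i), so scanning stops.

j = 0, so swapping arr[0] with arr[j] leaves the pivot at position 0: [2, 34, 5, 38, 21, 31, 32, 31, 17]
Pivot position: 0

After partitioning with pivot 2, the array becomes [2, 34, 5, 38, 21, 31, 32, 31, 17]. The pivot is placed at index 0. All elements to the left of the pivot are <= 2, and all elements to the right are > 2.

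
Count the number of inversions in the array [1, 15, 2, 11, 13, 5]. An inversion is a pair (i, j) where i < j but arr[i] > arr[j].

Finding inversions in [1, 15, 2, 11, 13, 5]:

(1, 2): arr[1]=15 > arr[2]=2
(1, 3): arr[1]=15 > arr[3]=11
(1, 4): arr[1]=15 > arr[4]=13
(1, 5): arr[1]=15 > arr[5]=5
(3, 5): arr[3]=11 > arr[5]=5
(4, 5): arr[4]=13 > arr[5]=5

Total inversions: 6

The array has 6 inversion(s): (1,2), (1,3), (1,4), (1,5), (3,5), (4,5). Each pair (i,j) satisfies i < j and arr[i] > arr[j].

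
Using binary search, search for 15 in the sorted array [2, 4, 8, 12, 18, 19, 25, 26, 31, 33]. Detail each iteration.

Binary search for 15 in [2, 4, 8, 12, 18, 19, 25, 26, 31, 33]:

lo=0, hi=9, mid=4, arr[mid]=18 -> 18 > 15, search left half
lo=0, hi=3, mid=1, arr[mid]=4 -> 4 < 15, search right half
lo=2, hi=3, mid=2, arr[mid]=8 -> 8 < 15, search right half
lo=3, hi=3, mid=3, arr[mid]=12 -> 12 < 15, search right half
lo=4 > hi=3, target 15 not found

Binary search determines that 15 is not in the array after 4 comparisons. The search space was exhausted without finding the target.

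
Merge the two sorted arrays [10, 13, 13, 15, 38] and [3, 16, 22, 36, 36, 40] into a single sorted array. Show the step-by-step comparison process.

Merging process:

Compare 10 vs 3: take 3 from right. Merged: [3]
Compare 10 vs 16: take 10 from left. Merged: [3, 10]
Compare 13 vs 16: take 13 from left. Merged: [3, 10, 13]
Compare 13 vs 16: take 13 from left. Merged: [3, 10, 13, 13]
Compare 15 vs 16: take 15 from left. Merged: [3, 10, 13, 13, 15]
Compare 38 vs 16: take 16 from right. Merged: [3, 10, 13, 13, 15, 16]
Compare 38 vs 22: take 22 from right. Merged: [3, 10, 13, 13, 15, 16, 22]
Compare 38 vs 36: take 36 from right. Merged: [3, 10, 13, 13, 15, 16, 22, 36]
Compare 38 vs 36: take 36 from right. Merged: [3, 10, 13, 13, 15, 16, 22, 36, 36]
Compare 38 vs 40: take 38 from left. Merged: [3, 10, 13, 13, 15, 16, 22, 36, 36, 38]
Append remaining from right: [40]. Merged: [3, 10, 13, 13, 15, 16, 22, 36, 36, 38, 40]

Final merged array: [3, 10, 13, 13, 15, 16, 22, 36, 36, 38, 40]
Total comparisons: 10

The merged array is [3, 10, 13, 13, 15, 16, 22, 36, 36, 38, 40], requiring 10 comparisons. The merge step runs in O(n) time where n is the total number of elements.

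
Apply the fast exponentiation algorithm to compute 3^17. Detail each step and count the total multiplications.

Computing 3^17 by squaring (build up from 3^1; each line after the first costs one multiplication):

3^1 = 3
3^2 = (3^1)^2 = 3^2 = 9
3^4 = (3^2)^2 = 9^2 = 81
3^8 = (3^4)^2 = 81^2 = 6561
3^16 = (3^8)^2 = 6561^2 = 43046721
3^17 = 3 * 3^16 = 3 * 43046721 = 129140163

Result: 129140163
Multiplications needed: 5 (5 lines after 3^1)

3^17 = 129140163. Using exponentiation by squaring, this requires 5 multiplications. The key idea: if the exponent is even, square the half-power; if odd, multiply by the base once.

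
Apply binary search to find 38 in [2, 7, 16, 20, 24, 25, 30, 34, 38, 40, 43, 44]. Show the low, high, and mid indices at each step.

Binary search for 38 in [2, 7, 16, 20, 24, 25, 30, 34, 38, 40, 43, 44]:

lo=0, hi=11, mid=5, arr[mid]=25 -> 25 < 38, search right half
lo=6, hi=11, mid=8, arr[mid]=38 -> Found target at index 8!

Binary search finds 38 at index 8 after 2 comparisons. The search repeatedly halves the search space by comparing with the middle element.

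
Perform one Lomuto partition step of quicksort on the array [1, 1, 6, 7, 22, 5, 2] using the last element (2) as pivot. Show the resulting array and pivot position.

Lomuto partition with pivot = 2:

Initial array: [1, 1, 6, 7, 22, 5, 2]

arr[0]=1 <= 2: swap with position 0, array becomes [1, 1, 6, 7, 22, 5, 2]
arr[1]=1 <= 2: swap with position 1, array becomes [1, 1, 6, 7, 22, 5, 2]
arr[2]=6 > 2: no swap
arr[3]=7 > 2: no swap
arr[4]=22 > 2: no swap
arr[5]=5 > 2: no swap

Place pivot at position 2: [1, 1, 2, 7, 22, 5, 6]
Pivot position: 2

After partitioning with pivot 2, the array becomes [1, 1, 2, 7, 22, 5, 6]. The pivot is placed at index 2. All elements to the left of the pivot are <= 2, and all elements to the right are > 2.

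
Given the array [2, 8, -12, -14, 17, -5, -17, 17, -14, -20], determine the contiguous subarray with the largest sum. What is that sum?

Using Kadane's algorithm on [2, 8, -12, -14, 17, -5, -17, 17, -14, -20]:

Scanning through the array:
Position 1 (value 8): max_ending_here = 10, max_so_far = 10
Position 2 (value -12): max_ending_here = -2, max_so_far = 10
Position 3 (value -14): max_ending_here = -14, max_so_far = 10
Position 4 (value 17): max_ending_here = 17, max_so_far = 17
Position 5 (value -5): max_ending_here = 12, max_so_far = 17
Position 6 (value -17): max_ending_here = -5, max_so_far = 17
Position 7 (value 17): max_ending_here = 17, max_so_far = 17
Position 8 (value -14): max_ending_here = 3, max_so_far = 17
Position 9 (value -20): max_ending_here = -17, max_so_far = 17

Maximum subarray: [17]
Maximum sum: 17

The maximum subarray is [17] with sum 17. This subarray runs from index 4 to index 4.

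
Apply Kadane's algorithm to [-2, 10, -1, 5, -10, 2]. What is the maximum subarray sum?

Using Kadane's algorithm on [-2, 10, -1, 5, -10, 2]:

Scanning through the array:
Position 1 (value 10): max_ending_here = 10, max_so_far = 10
Position 2 (value -1): max_ending_here = 9, max_so_far = 10
Position 3 (value 5): max_ending_here = 14, max_so_far = 14
Position 4 (value -10): max_ending_here = 4, max_so_far = 14
Position 5 (value 2): max_ending_here = 6, max_so_far = 14

Maximum subarray: [10, -1, 5]
Maximum sum: 14

The maximum subarray is [10, -1, 5] with sum 14. This subarray runs from index 1 to index 3.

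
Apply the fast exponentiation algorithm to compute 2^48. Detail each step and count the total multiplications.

Computing 2^48 by squaring (build up from 2^1; each line after the first costs one multiplication):

2^1 = 2
2^2 = (2^1)^2 = 2^2 = 4
2^3 = 2 * 2^2 = 2 * 4 = 8
2^6 = (2^3)^2 = 8^2 = 64
2^12 = (2^6)^2 = 64^2 = 4096
2^24 = (2^12)^2 = 4096^2 = 16777216
2^48 = (2^24)^2 = 16777216^2 = 281474976710656

Result: 281474976710656
Multiplications needed: 6 (6 lines after 2^1)

2^48 = 281474976710656. Using exponentiation by squaring, this requires 6 multiplications. The key idea: if the exponent is even, square the half-power; if odd, multiply by the base once.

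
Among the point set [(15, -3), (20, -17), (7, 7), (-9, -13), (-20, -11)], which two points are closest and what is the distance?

Computing all pairwise distances among 5 points:

d((15, -3), (20, -17)) = 14.8661
d((15, -3), (7, 7)) = 12.8062
d((15, -3), (-9, -13)) = 26.0
d((15, -3), (-20, -11)) = 35.9026
d((20, -17), (7, 7)) = 27.2947
d((20, -17), (-9, -13)) = 29.2746
d((20, -17), (-20, -11)) = 40.4475
d((7, 7), (-9, -13)) = 25.6125
d((7, 7), (-20, -11)) = 32.45
d((-9, -13), (-20, -11)) = 11.1803 <-- minimum

Closest pair: (-9, -13) and (-20, -11) with distance 11.1803

The closest pair is (-9, -13) and (-20, -11) with Euclidean distance 11.1803. For 5 points, brute-force pairwise comparison is shown above. For large n, the divide-and-conquer algorithm (sort by x, recurse on halves, check the dividing strip) achieves O(n log n).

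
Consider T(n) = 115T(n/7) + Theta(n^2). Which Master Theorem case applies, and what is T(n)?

Master Theorem for T(n) = 115T(n/7) + O(n^2):

a = 115, b = 7, c = 2
log_b(a) = log_7(115) = 2.4384

Case 1: c = 2 < log_7(115) = 2.4384
T(n) = O(n^(log_7 115))

For T(n) = 115T(n/7) + O(n^2): log_7(115) = 2.4384. This is Case 1 of the Master Theorem (c < log_b(a), work dominated by leaves), giving O(n^(log_7 115)).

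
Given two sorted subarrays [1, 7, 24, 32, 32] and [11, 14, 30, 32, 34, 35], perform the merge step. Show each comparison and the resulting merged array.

Merging process:

Compare 1 vs 11: take 1 from left. Merged: [1]
Compare 7 vs 11: take 7 from left. Merged: [1, 7]
Compare 24 vs 11: take 11 from right. Merged: [1, 7, 11]
Compare 24 vs 14: take 14 from right. Merged: [1, 7, 11, 14]
Compare 24 vs 30: take 24 from left. Merged: [1, 7, 11, 14, 24]
Compare 32 vs 30: take 30 from right. Merged: [1, 7, 11, 14, 24, 30]
Compare 32 vs 32: take 32 from left. Merged: [1, 7, 11, 14, 24, 30, 32]
Compare 32 vs 32: take 32 from left. Merged: [1, 7, 11, 14, 24, 30, 32, 32]
Append remaining from right: [32, 34, 35]. Merged: [1, 7, 11, 14, 24, 30, 32, 32, 32, 34, 35]

Final merged array: [1, 7, 11, 14, 24, 30, 32, 32, 32, 34, 35]
Total comparisons: 8

The merged array is [1, 7, 11, 14, 24, 30, 32, 32, 32, 34, 35], requiring 8 comparisons. The merge step runs in O(n) time where n is the total number of elements.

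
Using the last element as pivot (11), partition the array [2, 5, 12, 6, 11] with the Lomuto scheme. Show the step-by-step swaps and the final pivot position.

Lomuto partition with pivot = 11:

Initial array: [2, 5, 12, 6, 11]

arr[0]=2 <= 11: swap with position 0, array becomes [2, 5, 12, 6, 11]
arr[1]=5 <= 11: swap with position 1, array becomes [2, 5, 12, 6, 11]
arr[2]=12 > 11: no swap
arr[3]=6 <= 11: swap with position 2, array becomes [2, 5, 6, 12, 11]

Place pivot at position 3: [2, 5, 6, 11, 12]
Pivot position: 3

After partitioning with pivot 11, the array becomes [2, 5, 6, 11, 12]. The pivot is placed at index 3. All elements to the left of the pivot are <= 11, and all elements to the right are > 11.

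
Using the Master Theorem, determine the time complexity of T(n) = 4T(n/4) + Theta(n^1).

Master Theorem for T(n) = 4T(n/4) + O(n^1):

a = 4, b = 4, c = 1
log_b(a) = log_4(4) = 1.0000

Case 2: c = 1 = log_4(4) = 1.0000
T(n) = O(n^1 log n) = O(n log n)

For T(n) = 4T(n/4) + O(n^1): log_4(4) = 1.0000. This is Case 2 of the Master Theorem (c = log_b(a), equal work at all levels), giving O(n log n).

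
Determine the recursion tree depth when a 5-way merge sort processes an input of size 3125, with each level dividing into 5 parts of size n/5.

For divide and conquer with division factor 5:

Problem sizes at each level:
Level 0: 3125
Level 1: 625
Level 2: 125
Level 3: 25
Level 4: 5
Level 5: 1

The root is level 0 and the size-1 base case is level 5 (the tree spans levels 0 through 5, i.e. 6 levels counting the root), so the depth is the number of divisions: log_5(3125) = 5

The recursion tree depth is log_5(3125) = 5. At each level, the problem size is divided by 5, so it takes 5 divisions to reduce to a base case of size 1. The algorithm makes 5 recursive calls at each level.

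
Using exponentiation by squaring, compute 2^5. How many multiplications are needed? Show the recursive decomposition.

Computing 2^5 by squaring (build up from 2^1; each line after the first costs one multiplication):

2^1 = 2
2^2 = (2^1)^2 = 2^2 = 4
2^4 = (2^2)^2 = 4^2 = 16
2^5 = 2 * 2^4 = 2 * 16 = 32

Result: 32
Multiplications needed: 3 (3 lines after 2^1)

2^5 = 32. Using exponentiation by squaring, this requires 3 multiplications. The key idea: if the exponent is even, square the half-power; if odd, multiply by the base once.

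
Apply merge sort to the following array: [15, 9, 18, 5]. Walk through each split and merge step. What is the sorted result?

Merge sort trace:

Split: [15, 9, 18, 5] -> [15, 9] and [18, 5]
  Split: [15, 9] -> [15] and [9]
  Merge: [15] + [9] -> [9, 15]
  Split: [18, 5] -> [18] and [5]
  Merge: [18] + [5] -> [5, 18]
Merge: [9, 15] + [5, 18] -> [5, 9, 15, 18]

Final sorted array: [5, 9, 15, 18]

The merge sort proceeds by recursively splitting the array and merging sorted halves.
After all merges, the sorted array is [5, 9, 15, 18].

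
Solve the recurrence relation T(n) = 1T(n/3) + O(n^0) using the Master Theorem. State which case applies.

Master Theorem for T(n) = 1T(n/3) + O(n^0):

a = 1, b = 3, c = 0
log_b(a) = log_3(1) = 0.0000

Case 2: c = 0 = log_3(1) = 0.0000
T(n) = O(n^0 log n) = O(log n)

For T(n) = 1T(n/3) + O(n^0): log_3(1) = 0.0000. This is Case 2 of the Master Theorem (c = log_b(a), equal work at all levels), giving O(log n).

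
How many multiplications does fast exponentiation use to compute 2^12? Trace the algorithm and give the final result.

Computing 2^12 by squaring (build up from 2^1; each line after the first costs one multiplication):

2^1 = 2
2^2 = (2^1)^2 = 2^2 = 4
2^3 = 2 * 2^2 = 2 * 4 = 8
2^6 = (2^3)^2 = 8^2 = 64
2^12 = (2^6)^2 = 64^2 = 4096

Result: 4096
Multiplications needed: 4 (4 lines after 2^1)

2^12 = 4096. Using exponentiation by squaring, this requires 4 multiplications. The key idea: if the exponent is even, square the half-power; if odd, multiply by the base once.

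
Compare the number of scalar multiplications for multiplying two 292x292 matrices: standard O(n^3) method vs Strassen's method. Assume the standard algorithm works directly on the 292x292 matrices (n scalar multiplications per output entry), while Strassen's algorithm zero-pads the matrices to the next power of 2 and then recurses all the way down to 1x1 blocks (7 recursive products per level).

Matrix multiplication for 292x292 matrices:

Strassen's algorithm requires power-of-2 dimensions. Pad 292x292 to 512x512 (next power of 2).

Standard algorithm: 292^3 = 24897088 multiplications
Strassen's algorithm: 7^(log2(512)) = 7^9 = 40353607 multiplications
Difference: 24897088 - 40353607 = -15456519 (Strassen uses MORE here due to padding overhead — for small or just-over-power-of-2 n, padding can outweigh the per-level savings)

Standard: 24897088 multiplications (292^3). Strassen: 40353607 multiplications (7^9, after padding to 512x512). Strassen reduces 8 recursive multiplications to 7 at each level.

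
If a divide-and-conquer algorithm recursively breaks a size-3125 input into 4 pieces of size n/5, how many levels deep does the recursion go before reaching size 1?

For divide and conquer with division factor 5:

Problem sizes at each level:
Level 0: 3125
Level 1: 625
Level 2: 125
Level 3: 25
Level 4: 5
Level 5: 1

The root is level 0 and the size-1 base case is level 5 (the tree spans levels 0 through 5, i.e. 6 levels counting the root), so the depth is the number of divisions: log_5(3125) = 5

The recursion tree depth is log_5(3125) = 5. At each level, the problem size is divided by 5, so it takes 5 divisions to reduce to a base case of size 1. The algorithm makes 4 recursive calls at each level.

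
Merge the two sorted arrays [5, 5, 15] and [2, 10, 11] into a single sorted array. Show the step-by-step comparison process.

Merging process:

Compare 5 vs 2: take 2 from right. Merged: [2]
Compare 5 vs 10: take 5 from left. Merged: [2, 5]
Compare 5 vs 10: take 5 from left. Merged: [2, 5, 5]
Compare 15 vs 10: take 10 from right. Merged: [2, 5, 5, 10]
Compare 15 vs 11: take 11 from right. Merged: [2, 5, 5, 10, 11]
Append remaining from left: [15]. Merged: [2, 5, 5, 10, 11, 15]

Final merged array: [2, 5, 5, 10, 11, 15]
Total comparisons: 5

The merged array is [2, 5, 5, 10, 11, 15], requiring 5 comparisons. The merge step runs in O(n) time where n is the total number of elements.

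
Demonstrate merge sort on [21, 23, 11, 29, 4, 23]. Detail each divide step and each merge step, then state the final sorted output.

Merge sort trace:

Split: [21, 23, 11, 29, 4, 23] -> [21, 23, 11] and [29, 4, 23]
  Split: [21, 23, 11] -> [21] and [23, 11]
    Split: [23, 11] -> [23] and [11]
    Merge: [23] + [11] -> [11, 23]
  Merge: [21] + [11, 23] -> [11, 21, 23]
  Split: [29, 4, 23] -> [29] and [4, 23]
    Split: [4, 23] -> [4] and [23]
    Merge: [4] + [23] -> [4, 23]
  Merge: [29] + [4, 23] -> [4, 23, 29]
Merge: [11, 21, 23] + [4, 23, 29] -> [4, 11, 21, 23, 23, 29]

Final sorted array: [4, 11, 21, 23, 23, 29]

The merge sort proceeds by recursively splitting the array and merging sorted halves.
After all merges, the sorted array is [4, 11, 21, 23, 23, 29].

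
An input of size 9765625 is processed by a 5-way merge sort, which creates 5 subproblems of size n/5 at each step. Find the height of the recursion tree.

For divide and conquer with division factor 5:

Problem sizes at each level:
Level 0: 9765625
Level 1: 1953125
Level 2: 390625
Level 3: 78125
Level 4: 15625
Level 5: 3125
Level 6: 625
Level 7: 125
Level 8: 25
Level 9: 5
Level 10: 1

The root is level 0 and the size-1 base case is level 10 (the tree spans levels 0 through 10, i.e. 11 levels counting the root), so the depth is the number of divisions: log_5(9765625) = 10

The recursion tree depth is log_5(9765625) = 10. At each level, the problem size is divided by 5, so it takes 10 divisions to reduce to a base case of size 1. The algorithm makes 5 recursive calls at each level.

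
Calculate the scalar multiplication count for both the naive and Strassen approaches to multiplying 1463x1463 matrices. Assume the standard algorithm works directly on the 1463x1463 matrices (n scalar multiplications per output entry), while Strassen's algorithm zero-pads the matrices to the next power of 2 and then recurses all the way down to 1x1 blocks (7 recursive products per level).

Matrix multiplication for 1463x1463 matrices:

Strassen's algorithm requires power-of-2 dimensions. Pad 1463x1463 to 2048x2048 (next power of 2).

Standard algorithm: 1463^3 = 3131359847 multiplications
Strassen's algorithm: 7^(log2(2048)) = 7^11 = 1977326743 multiplications
Savings: 3131359847 - 1977326743 = 1154033104 multiplications

Standard: 3131359847 multiplications (1463^3). Strassen: 1977326743 multiplications (7^11, after padding to 2048x2048). Strassen reduces 8 recursive multiplications to 7 at each level.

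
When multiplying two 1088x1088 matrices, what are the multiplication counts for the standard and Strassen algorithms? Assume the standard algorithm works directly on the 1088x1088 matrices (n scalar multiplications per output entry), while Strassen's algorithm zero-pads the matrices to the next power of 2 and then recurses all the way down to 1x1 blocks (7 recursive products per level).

Matrix multiplication for 1088x1088 matrices:

Strassen's algorithm requires power-of-2 dimensions. Pad 1088x1088 to 2048x2048 (next power of 2).

Standard algorithm: 1088^3 = 1287913472 multiplications
Strassen's algorithm: 7^(log2(2048)) = 7^11 = 1977326743 multiplications
Difference: 1287913472 - 1977326743 = -689413271 (Strassen uses MORE here due to padding overhead — for small or just-over-power-of-2 n, padding can outweigh the per-level savings)

Standard: 1287913472 multiplications (1088^3). Strassen: 1977326743 multiplications (7^11, after padding to 2048x2048). Strassen reduces 8 recursive multiplications to 7 at each level.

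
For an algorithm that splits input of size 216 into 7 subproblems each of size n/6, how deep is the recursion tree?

For divide and conquer with division factor 6:

Problem sizes at each level:
Level 0: 216
Level 1: 36
Level 2: 6
Level 3: 1

The root is level 0 and the size-1 base case is level 3 (the tree spans levels 0 through 3, i.e. 4 levels counting the root), so the depth is the number of divisions: log_6(216) = 3

The recursion tree depth is log_6(216) = 3. At each level, the problem size is divided by 6, so it takes 3 divisions to reduce to a base case of size 1. The algorithm makes 7 recursive calls at each level.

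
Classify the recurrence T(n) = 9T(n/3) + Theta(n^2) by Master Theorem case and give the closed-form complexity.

Master Theorem for T(n) = 9T(n/3) + O(n^2):

a = 9, b = 3, c = 2
log_b(a) = log_3(9) = 2.0000

Case 2: c = 2 = log_3(9) = 2.0000
T(n) = O(n^2 log n) = O(n^2 log n)

For T(n) = 9T(n/3) + O(n^2): log_3(9) = 2.0000. This is Case 2 of the Master Theorem (c = log_b(a), equal work at all levels), giving O(n^2 log n).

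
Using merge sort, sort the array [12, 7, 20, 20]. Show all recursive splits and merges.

Merge sort trace:

Split: [12, 7, 20, 20] -> [12, 7] and [20, 20]
  Split: [12, 7] -> [12] and [7]
  Merge: [12] + [7] -> [7, 12]
  Split: [20, 20] -> [20] and [20]
  Merge: [20] + [20] -> [20, 20]
Merge: [7, 12] + [20, 20] -> [7, 12, 20, 20]

Final sorted array: [7, 12, 20, 20]

The merge sort proceeds by recursively splitting the array and merging sorted halves.
After all merges, the sorted array is [7, 12, 20, 20].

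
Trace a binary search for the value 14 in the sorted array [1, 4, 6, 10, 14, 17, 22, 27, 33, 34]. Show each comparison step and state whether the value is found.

Binary search for 14 in [1, 4, 6, 10, 14, 17, 22, 27, 33, 34]:

lo=0, hi=9, mid=4, arr[mid]=14 -> Found target at index 4!

Binary search finds 14 at index 4 after 1 comparisons. The search repeatedly halves the search space by comparing with the middle element.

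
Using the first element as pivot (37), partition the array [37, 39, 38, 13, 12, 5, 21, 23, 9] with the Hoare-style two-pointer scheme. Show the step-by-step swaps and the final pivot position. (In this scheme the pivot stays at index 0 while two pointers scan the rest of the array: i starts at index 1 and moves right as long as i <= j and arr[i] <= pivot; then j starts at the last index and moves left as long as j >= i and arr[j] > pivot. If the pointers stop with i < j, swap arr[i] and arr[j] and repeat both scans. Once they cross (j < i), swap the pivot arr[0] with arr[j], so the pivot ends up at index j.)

Hoare-style two-pointer partition with pivot = 37:

Initial array: [37, 39, 38, 13, 12, 5, 21, 23, 9]

Pointers start at i = 1, j = 8.
i stops at index 1 (arr[1]=39 > 37), j stops at index 8 (arr[8]=9 <= 37): swap arr[1] and arr[8], array becomes [37, 9, 38, 13, 12, 5, 21, 23, 39]
i stops at index 2 (arr[2]=38 > 37), j stops at index 7 (arr[7]=23 <= 37): swap arr[2] and arr[7], array becomes [37, 9, 23, 13, 12, 5, 21, 38, 39]
i ends at 7, j ends at 6: the pointers have crossed (j < i), so scanning stops.

Swap pivot arr[0] with arr[6] to place pivot at position 6: [21, 9, 23, 13, 12, 5, 37, 38, 39]
Pivot position: 6

After partitioning with pivot 37, the array becomes [21, 9, 23, 13, 12, 5, 37, 38, 39]. The pivot is placed at index 6. All elements to the left of the pivot are <= 37, and all elements to the right are > 37.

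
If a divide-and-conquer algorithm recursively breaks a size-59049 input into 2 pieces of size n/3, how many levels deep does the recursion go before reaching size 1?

For divide and conquer with division factor 3:

Problem sizes at each level:
Level 0: 59049
Level 1: 19683
Level 2: 6561
Level 3: 2187
Level 4: 729
Level 5: 243
Level 6: 81
Level 7: 27
Level 8: 9
Level 9: 3
Level 10: 1

The root is level 0 and the size-1 base case is level 10 (the tree spans levels 0 through 10, i.e. 11 levels counting the root), so the depth is the number of divisions: log_3(59049) = 10

The recursion tree depth is log_3(59049) = 10. At each level, the problem size is divided by 3, so it takes 10 divisions to reduce to a base case of size 1. The algorithm makes 2 recursive calls at each level.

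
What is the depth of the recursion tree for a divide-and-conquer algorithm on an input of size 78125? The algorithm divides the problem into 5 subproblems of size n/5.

For divide and conquer with division factor 5:

Problem sizes at each level:
Level 0: 78125
Level 1: 15625
Level 2: 3125
Level 3: 625
Level 4: 125
Level 5: 25
Level 6: 5
Level 7: 1

The root is level 0 and the size-1 base case is level 7 (the tree spans levels 0 through 7, i.e. 8 levels counting the root), so the depth is the number of divisions: log_5(78125) = 7

The recursion tree depth is log_5(78125) = 7. At each level, the problem size is divided by 5, so it takes 7 divisions to reduce to a base case of size 1. The algorithm makes 5 recursive calls at each level.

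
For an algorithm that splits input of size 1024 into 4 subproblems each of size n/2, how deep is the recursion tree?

For divide and conquer with division factor 2:

Problem sizes at each level:
Level 0: 1024
Level 1: 512
Level 2: 256
Level 3: 128
Level 4: 64
Level 5: 32
Level 6: 16
Level 7: 8
Level 8: 4
Level 9: 2
Level 10: 1

The root is level 0 and the size-1 base case is level 10 (the tree spans levels 0 through 10, i.e. 11 levels counting the root), so the depth is the number of divisions: log_2(1024) = 10

The recursion tree depth is log_2(1024) = 10. At each level, the problem size is divided by 2, so it takes 10 divisions to reduce to a base case of size 1. The algorithm makes 4 recursive calls at each level.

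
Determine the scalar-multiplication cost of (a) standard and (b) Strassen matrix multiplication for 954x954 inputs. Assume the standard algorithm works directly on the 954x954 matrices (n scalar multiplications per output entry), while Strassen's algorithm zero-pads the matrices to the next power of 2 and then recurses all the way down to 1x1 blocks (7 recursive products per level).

Matrix multiplication for 954x954 matrices:

Strassen's algorithm requires power-of-2 dimensions. Pad 954x954 to 1024x1024 (next power of 2).

Standard algorithm: 954^3 = 868250664 multiplications
Strassen's algorithm: 7^(log2(1024)) = 7^10 = 282475249 multiplications
Savings: 868250664 - 282475249 = 585775415 multiplications

Standard: 868250664 multiplications (954^3). Strassen: 282475249 multiplications (7^10, after padding to 1024x1024). Strassen reduces 8 recursive multiplications to 7 at each level.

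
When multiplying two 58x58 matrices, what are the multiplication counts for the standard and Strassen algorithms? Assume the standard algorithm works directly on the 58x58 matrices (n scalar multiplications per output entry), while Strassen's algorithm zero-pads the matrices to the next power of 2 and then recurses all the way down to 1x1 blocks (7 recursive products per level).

Matrix multiplication for 58x58 matrices:

Strassen's algorithm requires power-of-2 dimensions. Pad 58x58 to 64x64 (next power of 2).

Standard algorithm: 58^3 = 195112 multiplications
Strassen's algorithm: 7^(log2(64)) = 7^6 = 117649 multiplications
Savings: 195112 - 117649 = 77463 multiplications

Standard: 195112 multiplications (58^3). Strassen: 117649 multiplications (7^6, after padding to 64x64). Strassen reduces 8 recursive multiplications to 7 at each level.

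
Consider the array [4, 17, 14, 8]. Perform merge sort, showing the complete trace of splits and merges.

Merge sort trace:

Split: [4, 17, 14, 8] -> [4, 17] and [14, 8]
  Split: [4, 17] -> [4] and [17]
  Merge: [4] + [17] -> [4, 17]
  Split: [14, 8] -> [14] and [8]
  Merge: [14] + [8] -> [8, 14]
Merge: [4, 17] + [8, 14] -> [4, 8, 14, 17]

Final sorted array: [4, 8, 14, 17]

The merge sort proceeds by recursively splitting the array and merging sorted halves.
After all merges, the sorted array is [4, 8, 14, 17].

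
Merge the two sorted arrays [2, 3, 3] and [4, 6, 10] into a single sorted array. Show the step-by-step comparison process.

Merging process:

Compare 2 vs 4: take 2 from left. Merged: [2]
Compare 3 vs 4: take 3 from left. Merged: [2, 3]
Compare 3 vs 4: take 3 from left. Merged: [2, 3, 3]
Append remaining from right: [4, 6, 10]. Merged: [2, 3, 3, 4, 6, 10]

Final merged array: [2, 3, 3, 4, 6, 10]
Total comparisons: 3

The merged array is [2, 3, 3, 4, 6, 10], requiring 3 comparisons. The merge step runs in O(n) time where n is the total number of elements.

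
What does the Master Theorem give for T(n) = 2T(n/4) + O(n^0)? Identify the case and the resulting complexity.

Master Theorem for T(n) = 2T(n/4) + O(n^0):

a = 2, b = 4, c = 0
log_b(a) = log_4(2) = 0.5000

Case 1: c = 0 < log_4(2) = 0.5000
T(n) = O(n^(log_4 2)) = O(sqrt(n))

For T(n) = 2T(n/4) + O(n^0): log_4(2) = 0.5000. This is Case 1 of the Master Theorem (c < log_b(a), work dominated by leaves), giving O(sqrt(n)).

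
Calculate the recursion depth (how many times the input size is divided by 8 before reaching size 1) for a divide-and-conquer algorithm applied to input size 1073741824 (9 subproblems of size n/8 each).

For divide and conquer with division factor 8:

Problem sizes at each level:
Level 0: 1073741824
Level 1: 134217728
Level 2: 16777216
Level 3: 2097152
Level 4: 262144
Level 5: 32768
Level 6: 4096
Level 7: 512
Level 8: 64
Level 9: 8
Level 10: 1

The root is level 0 and the size-1 base case is level 10 (the tree spans levels 0 through 10, i.e. 11 levels counting the root), so the depth is the number of divisions: log_8(1073741824) = 10

The recursion tree depth is log_8(1073741824) = 10. At each level, the problem size is divided by 8, so it takes 10 divisions to reduce to a base case of size 1. The algorithm makes 9 recursive calls at each level.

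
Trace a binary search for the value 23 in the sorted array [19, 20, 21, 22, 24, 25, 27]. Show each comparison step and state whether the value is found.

Binary search for 23 in [19, 20, 21, 22, 24, 25, 27]:

lo=0, hi=6, mid=3, arr[mid]=22 -> 22 < 23, search right half
lo=4, hi=6, mid=5, arr[mid]=25 -> 25 > 23, search left half
lo=4, hi=4, mid=4, arr[mid]=24 -> 24 > 23, search left half
lo=4 > hi=3, target 23 not found

Binary search determines that 23 is not in the array after 3 comparisons. The search space was exhausted without finding the target.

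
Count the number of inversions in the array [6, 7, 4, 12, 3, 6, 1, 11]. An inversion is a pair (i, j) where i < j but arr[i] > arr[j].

Finding inversions in [6, 7, 4, 12, 3, 6, 1, 11]:

(0, 2): arr[0]=6 > arr[2]=4
(0, 4): arr[0]=6 > arr[4]=3
(0, 6): arr[0]=6 > arr[6]=1
(1, 2): arr[1]=7 > arr[2]=4
(1, 4): arr[1]=7 > arr[4]=3
(1, 5): arr[1]=7 > arr[5]=6
(1, 6): arr[1]=7 > arr[6]=1
(2, 4): arr[2]=4 > arr[4]=3
(2, 6): arr[2]=4 > arr[6]=1
(3, 4): arr[3]=12 > arr[4]=3
(3, 5): arr[3]=12 > arr[5]=6
(3, 6): arr[3]=12 > arr[6]=1
(3, 7): arr[3]=12 > arr[7]=11
(4, 6): arr[4]=3 > arr[6]=1
(5, 6): arr[5]=6 > arr[6]=1

Total inversions: 15

The array has 15 inversion(s): (0,2), (0,4), (0,6), (1,2), (1,4), (1,5), (1,6), (2,4), (2,6), (3,4), (3,5), (3,6), (3,7), (4,6), (5,6). Each pair (i,j) satisfies i < j and arr[i] > arr[j].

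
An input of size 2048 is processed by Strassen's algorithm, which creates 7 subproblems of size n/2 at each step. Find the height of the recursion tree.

For divide and conquer with division factor 2:

Problem sizes at each level:
Level 0: 2048
Level 1: 1024
Level 2: 512
Level 3: 256
Level 4: 128
Level 5: 64
Level 6: 32
Level 7: 16
Level 8: 8
Level 9: 4
Level 10: 2
Level 11: 1

The root is level 0 and the size-1 base case is level 11 (the tree spans levels 0 through 11, i.e. 12 levels counting the root), so the depth is the number of divisions: log_2(2048) = 11

The recursion tree depth is log_2(2048) = 11. At each level, the problem size is divided by 2, so it takes 11 divisions to reduce to a base case of size 1. The algorithm makes 7 recursive calls at each level.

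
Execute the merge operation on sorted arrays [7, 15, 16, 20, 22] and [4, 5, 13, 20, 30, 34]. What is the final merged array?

Merging process:

Compare 7 vs 4: take 4 from right. Merged: [4]
Compare 7 vs 5: take 5 from right. Merged: [4, 5]
Compare 7 vs 13: take 7 from left. Merged: [4, 5, 7]
Compare 15 vs 13: take 13 from right. Merged: [4, 5, 7, 13]
Compare 15 vs 20: take 15 from left. Merged: [4, 5, 7, 13, 15]
Compare 16 vs 20: take 16 from left. Merged: [4, 5, 7, 13, 15, 16]
Compare 20 vs 20: take 20 from left. Merged: [4, 5, 7, 13, 15, 16, 20]
Compare 22 vs 20: take 20 from right. Merged: [4, 5, 7, 13, 15, 16, 20, 20]
Compare 22 vs 30: take 22 from left. Merged: [4, 5, 7, 13, 15, 16, 20, 20, 22]
Append remaining from right: [30, 34]. Merged: [4, 5, 7, 13, 15, 16, 20, 20, 22, 30, 34]

Final merged array: [4, 5, 7, 13, 15, 16, 20, 20, 22, 30, 34]
Total comparisons: 9

The merged array is [4, 5, 7, 13, 15, 16, 20, 20, 22, 30, 34], requiring 9 comparisons. The merge step runs in O(n) time where n is the total number of elements.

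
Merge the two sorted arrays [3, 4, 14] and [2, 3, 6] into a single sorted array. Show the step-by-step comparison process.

Merging process:

Compare 3 vs 2: take 2 from right. Merged: [2]
Compare 3 vs 3: take 3 from left. Merged: [2, 3]
Compare 4 vs 3: take 3 from right. Merged: [2, 3, 3]
Compare 4 vs 6: take 4 from left. Merged: [2, 3, 3, 4]
Compare 14 vs 6: take 6 from right. Merged: [2, 3, 3, 4, 6]
Append remaining from left: [14]. Merged: [2, 3, 3, 4, 6, 14]

Final merged array: [2, 3, 3, 4, 6, 14]
Total comparisons: 5

The merged array is [2, 3, 3, 4, 6, 14], requiring 5 comparisons. The merge step runs in O(n) time where n is the total number of elements.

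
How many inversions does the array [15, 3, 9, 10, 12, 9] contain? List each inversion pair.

Finding inversions in [15, 3, 9, 10, 12, 9]:

(0, 1): arr[0]=15 > arr[1]=3
(0, 2): arr[0]=15 > arr[2]=9
(0, 3): arr[0]=15 > arr[3]=10
(0, 4): arr[0]=15 > arr[4]=12
(0, 5): arr[0]=15 > arr[5]=9
(3, 5): arr[3]=10 > arr[5]=9
(4, 5): arr[4]=12 > arr[5]=9

Total inversions: 7

The array has 7 inversion(s): (0,1), (0,2), (0,3), (0,4), (0,5), (3,5), (4,5). Each pair (i,j) satisfies i < j and arr[i] > arr[j].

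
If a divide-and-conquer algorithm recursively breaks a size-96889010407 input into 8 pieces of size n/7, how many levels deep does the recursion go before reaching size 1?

For divide and conquer with division factor 7:

Problem sizes at each level:
Level 0: 96889010407
Level 1: 13841287201
Level 2: 1977326743
Level 3: 282475249
Level 4: 40353607
Level 5: 5764801
Level 6: 823543
Level 7: 117649
Level 8: 16807
Level 9: 2401
Level 10: 343
Level 11: 49
Level 12: 7
Level 13: 1

The root is level 0 and the size-1 base case is level 13 (the tree spans levels 0 through 13, i.e. 14 levels counting the root), so the depth is the number of divisions: log_7(96889010407) = 13

The recursion tree depth is log_7(96889010407) = 13. At each level, the problem size is divided by 7, so it takes 13 divisions to reduce to a base case of size 1. The algorithm makes 8 recursive calls at each level.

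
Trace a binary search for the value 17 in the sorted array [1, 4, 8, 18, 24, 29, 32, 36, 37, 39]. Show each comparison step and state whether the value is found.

Binary search for 17 in [1, 4, 8, 18, 24, 29, 32, 36, 37, 39]:

lo=0, hi=9, mid=4, arr[mid]=24 -> 24 > 17, search left half
lo=0, hi=3, mid=1, arr[mid]=4 -> 4 < 17, search right half
lo=2, hi=3, mid=2, arr[mid]=8 -> 8 < 17, search right half
lo=3, hi=3, mid=3, arr[mid]=18 -> 18 > 17, search left half
lo=3 > hi=2, target 17 not found

Binary search determines that 17 is not in the array after 4 comparisons. The search space was exhausted without finding the target.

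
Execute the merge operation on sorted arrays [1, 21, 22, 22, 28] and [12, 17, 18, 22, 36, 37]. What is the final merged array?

Merging process:

Compare 1 vs 12: take 1 from left. Merged: [1]
Compare 21 vs 12: take 12 from right. Merged: [1, 12]
Compare 21 vs 17: take 17 from right. Merged: [1, 12, 17]
Compare 21 vs 18: take 18 from right. Merged: [1, 12, 17, 18]
Compare 21 vs 22: take 21 from left. Merged: [1, 12, 17, 18, 21]
Compare 22 vs 22: take 22 from left. Merged: [1, 12, 17, 18, 21, 22]
Compare 22 vs 22: take 22 from left. Merged: [1, 12, 17, 18, 21, 22, 22]
Compare 28 vs 22: take 22 from right. Merged: [1, 12, 17, 18, 21, 22, 22, 22]
Compare 28 vs 36: take 28 from left. Merged: [1, 12, 17, 18, 21, 22, 22, 22, 28]
Append remaining from right: [36, 37]. Merged: [1, 12, 17, 18, 21, 22, 22, 22, 28, 36, 37]

Final merged array: [1, 12, 17, 18, 21, 22, 22, 22, 28, 36, 37]
Total comparisons: 9

The merged array is [1, 12, 17, 18, 21, 22, 22, 22, 28, 36, 37], requiring 9 comparisons. The merge step runs in O(n) time where n is the total number of elements.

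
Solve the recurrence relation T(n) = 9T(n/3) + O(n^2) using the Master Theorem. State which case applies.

Master Theorem for T(n) = 9T(n/3) + O(n^2):

a = 9, b = 3, c = 2
log_b(a) = log_3(9) = 2.0000

Case 2: c = 2 = log_3(9) = 2.0000
T(n) = O(n^2 log n) = O(n^2 log n)

For T(n) = 9T(n/3) + O(n^2): log_3(9) = 2.0000. This is Case 2 of the Master Theorem (c = log_b(a), equal work at all levels), giving O(n^2 log n).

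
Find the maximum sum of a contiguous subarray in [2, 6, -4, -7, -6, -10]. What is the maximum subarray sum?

Using Kadane's algorithm on [2, 6, -4, -7, -6, -10]:

Scanning through the array:
Position 1 (value 6): max_ending_here = 8, max_so_far = 8
Position 2 (value -4): max_ending_here = 4, max_so_far = 8
Position 3 (value -7): max_ending_here = -3, max_so_far = 8
Position 4 (value -6): max_ending_here = -6, max_so_far = 8
Position 5 (value -10): max_ending_here = -10, max_so_far = 8

Maximum subarray: [2, 6]
Maximum sum: 8

The maximum subarray is [2, 6] with sum 8. This subarray runs from index 0 to index 1.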